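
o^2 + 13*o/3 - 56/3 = (o - 8/3)*(o + 7)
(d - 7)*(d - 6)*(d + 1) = d^3 - 12*d^2 + 29*d + 42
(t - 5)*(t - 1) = t^2 - 6*t + 5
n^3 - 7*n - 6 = (n - 3)*(n + 1)*(n + 2)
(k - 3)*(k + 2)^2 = k^3 + k^2 - 8*k - 12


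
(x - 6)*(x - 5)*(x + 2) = x^3 - 9*x^2 + 8*x + 60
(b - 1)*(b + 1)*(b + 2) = b^3 + 2*b^2 - b - 2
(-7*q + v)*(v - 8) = -7*q*v + 56*q + v^2 - 8*v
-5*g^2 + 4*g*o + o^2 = (-g + o)*(5*g + o)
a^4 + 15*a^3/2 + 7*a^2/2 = a^2*(a + 1/2)*(a + 7)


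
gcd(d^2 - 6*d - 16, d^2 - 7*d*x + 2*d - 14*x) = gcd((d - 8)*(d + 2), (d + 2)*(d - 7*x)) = d + 2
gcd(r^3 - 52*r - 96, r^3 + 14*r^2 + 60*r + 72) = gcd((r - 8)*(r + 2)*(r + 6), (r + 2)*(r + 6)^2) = r^2 + 8*r + 12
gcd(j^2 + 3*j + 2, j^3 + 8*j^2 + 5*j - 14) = j + 2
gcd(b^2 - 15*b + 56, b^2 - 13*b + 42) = b - 7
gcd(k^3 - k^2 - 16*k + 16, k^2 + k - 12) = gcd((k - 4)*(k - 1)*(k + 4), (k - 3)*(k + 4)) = k + 4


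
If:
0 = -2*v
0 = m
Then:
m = 0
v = 0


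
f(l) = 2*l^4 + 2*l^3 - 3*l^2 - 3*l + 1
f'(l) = 8*l^3 + 6*l^2 - 6*l - 3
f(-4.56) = 627.41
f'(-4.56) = -609.43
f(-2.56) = 41.36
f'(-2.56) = -82.54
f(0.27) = 0.02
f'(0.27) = -4.03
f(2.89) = 155.06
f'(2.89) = 222.87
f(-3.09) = 104.95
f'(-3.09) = -163.20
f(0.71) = -1.42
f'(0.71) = -1.37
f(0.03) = 0.91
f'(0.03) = -3.17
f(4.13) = 660.20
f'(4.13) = 638.12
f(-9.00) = 11449.00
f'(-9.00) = -5295.00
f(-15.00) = 93871.00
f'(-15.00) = -25563.00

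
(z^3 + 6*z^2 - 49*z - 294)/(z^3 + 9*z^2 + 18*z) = (z^2 - 49)/(z*(z + 3))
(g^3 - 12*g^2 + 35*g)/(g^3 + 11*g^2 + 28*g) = (g^2 - 12*g + 35)/(g^2 + 11*g + 28)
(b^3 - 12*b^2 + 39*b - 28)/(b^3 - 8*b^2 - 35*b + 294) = (b^2 - 5*b + 4)/(b^2 - b - 42)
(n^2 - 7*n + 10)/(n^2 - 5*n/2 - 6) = 2*(-n^2 + 7*n - 10)/(-2*n^2 + 5*n + 12)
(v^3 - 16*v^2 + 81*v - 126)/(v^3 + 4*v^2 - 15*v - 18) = (v^2 - 13*v + 42)/(v^2 + 7*v + 6)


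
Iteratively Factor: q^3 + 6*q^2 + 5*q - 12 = (q - 1)*(q^2 + 7*q + 12) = (q - 1)*(q + 4)*(q + 3)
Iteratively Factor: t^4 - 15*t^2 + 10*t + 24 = (t + 1)*(t^3 - t^2 - 14*t + 24) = (t + 1)*(t + 4)*(t^2 - 5*t + 6) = (t - 3)*(t + 1)*(t + 4)*(t - 2)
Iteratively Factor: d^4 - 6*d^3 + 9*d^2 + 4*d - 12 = (d - 3)*(d^3 - 3*d^2 + 4) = (d - 3)*(d - 2)*(d^2 - d - 2) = (d - 3)*(d - 2)*(d + 1)*(d - 2)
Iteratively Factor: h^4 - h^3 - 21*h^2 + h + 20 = (h + 1)*(h^3 - 2*h^2 - 19*h + 20) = (h - 1)*(h + 1)*(h^2 - h - 20) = (h - 1)*(h + 1)*(h + 4)*(h - 5)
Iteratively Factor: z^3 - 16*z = (z - 4)*(z^2 + 4*z) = (z - 4)*(z + 4)*(z)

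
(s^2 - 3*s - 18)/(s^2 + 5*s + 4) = (s^2 - 3*s - 18)/(s^2 + 5*s + 4)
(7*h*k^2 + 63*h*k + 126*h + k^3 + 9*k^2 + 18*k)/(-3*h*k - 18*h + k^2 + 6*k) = (-7*h*k - 21*h - k^2 - 3*k)/(3*h - k)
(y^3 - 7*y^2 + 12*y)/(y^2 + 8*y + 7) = y*(y^2 - 7*y + 12)/(y^2 + 8*y + 7)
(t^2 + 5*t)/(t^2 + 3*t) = (t + 5)/(t + 3)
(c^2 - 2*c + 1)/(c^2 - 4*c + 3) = (c - 1)/(c - 3)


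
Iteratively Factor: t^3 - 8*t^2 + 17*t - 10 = (t - 2)*(t^2 - 6*t + 5) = (t - 2)*(t - 1)*(t - 5)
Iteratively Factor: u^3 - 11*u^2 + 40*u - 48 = (u - 3)*(u^2 - 8*u + 16) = (u - 4)*(u - 3)*(u - 4)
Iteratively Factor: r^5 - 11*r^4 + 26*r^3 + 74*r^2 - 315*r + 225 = (r - 5)*(r^4 - 6*r^3 - 4*r^2 + 54*r - 45) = (r - 5)^2*(r^3 - r^2 - 9*r + 9) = (r - 5)^2*(r - 3)*(r^2 + 2*r - 3) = (r - 5)^2*(r - 3)*(r - 1)*(r + 3)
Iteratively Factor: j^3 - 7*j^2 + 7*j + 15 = (j - 3)*(j^2 - 4*j - 5) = (j - 3)*(j + 1)*(j - 5)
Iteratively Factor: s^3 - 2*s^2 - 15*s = (s - 5)*(s^2 + 3*s) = (s - 5)*(s + 3)*(s)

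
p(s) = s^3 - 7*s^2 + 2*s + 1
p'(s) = 3*s^2 - 14*s + 2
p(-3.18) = -108.30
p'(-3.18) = 76.86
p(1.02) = -3.18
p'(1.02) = -9.16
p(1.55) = -8.99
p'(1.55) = -12.49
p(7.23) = 27.48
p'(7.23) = 57.60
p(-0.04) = 0.91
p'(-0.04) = 2.56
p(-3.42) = -127.72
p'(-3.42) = 84.97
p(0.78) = -1.22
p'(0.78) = -7.09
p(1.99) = -14.86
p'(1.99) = -13.98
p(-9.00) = -1313.00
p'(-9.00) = 371.00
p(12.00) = 745.00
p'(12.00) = 266.00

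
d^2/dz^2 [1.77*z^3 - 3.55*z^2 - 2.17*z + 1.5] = 10.62*z - 7.1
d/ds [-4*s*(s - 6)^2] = 12*(2 - s)*(s - 6)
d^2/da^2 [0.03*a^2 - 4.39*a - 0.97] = 0.0600000000000000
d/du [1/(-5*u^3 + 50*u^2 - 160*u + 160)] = (3*u^2 - 20*u + 32)/(5*(u^3 - 10*u^2 + 32*u - 32)^2)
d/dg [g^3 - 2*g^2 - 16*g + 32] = 3*g^2 - 4*g - 16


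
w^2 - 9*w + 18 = (w - 6)*(w - 3)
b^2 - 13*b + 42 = (b - 7)*(b - 6)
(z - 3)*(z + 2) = z^2 - z - 6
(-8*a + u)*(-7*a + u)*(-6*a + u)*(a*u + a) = -336*a^4*u - 336*a^4 + 146*a^3*u^2 + 146*a^3*u - 21*a^2*u^3 - 21*a^2*u^2 + a*u^4 + a*u^3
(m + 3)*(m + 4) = m^2 + 7*m + 12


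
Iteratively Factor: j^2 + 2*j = (j + 2)*(j)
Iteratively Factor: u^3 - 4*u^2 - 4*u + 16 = (u - 4)*(u^2 - 4) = (u - 4)*(u + 2)*(u - 2)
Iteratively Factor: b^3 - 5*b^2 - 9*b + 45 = (b + 3)*(b^2 - 8*b + 15) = (b - 3)*(b + 3)*(b - 5)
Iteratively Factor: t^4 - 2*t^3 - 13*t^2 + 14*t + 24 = (t - 2)*(t^3 - 13*t - 12) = (t - 2)*(t + 3)*(t^2 - 3*t - 4) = (t - 2)*(t + 1)*(t + 3)*(t - 4)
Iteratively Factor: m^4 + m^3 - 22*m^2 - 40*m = (m + 4)*(m^3 - 3*m^2 - 10*m) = (m - 5)*(m + 4)*(m^2 + 2*m) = (m - 5)*(m + 2)*(m + 4)*(m)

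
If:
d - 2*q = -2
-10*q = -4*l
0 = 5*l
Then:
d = -2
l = 0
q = 0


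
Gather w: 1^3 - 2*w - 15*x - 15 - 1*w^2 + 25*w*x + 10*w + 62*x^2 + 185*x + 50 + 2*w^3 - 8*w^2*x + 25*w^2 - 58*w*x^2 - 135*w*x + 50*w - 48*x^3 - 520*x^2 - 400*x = 2*w^3 + w^2*(24 - 8*x) + w*(-58*x^2 - 110*x + 58) - 48*x^3 - 458*x^2 - 230*x + 36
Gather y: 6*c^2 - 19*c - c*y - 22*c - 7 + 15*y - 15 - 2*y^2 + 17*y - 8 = 6*c^2 - 41*c - 2*y^2 + y*(32 - c) - 30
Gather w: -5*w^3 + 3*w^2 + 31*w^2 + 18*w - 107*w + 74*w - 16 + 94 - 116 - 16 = -5*w^3 + 34*w^2 - 15*w - 54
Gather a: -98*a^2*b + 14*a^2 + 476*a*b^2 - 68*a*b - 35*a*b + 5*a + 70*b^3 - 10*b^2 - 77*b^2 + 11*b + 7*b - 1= a^2*(14 - 98*b) + a*(476*b^2 - 103*b + 5) + 70*b^3 - 87*b^2 + 18*b - 1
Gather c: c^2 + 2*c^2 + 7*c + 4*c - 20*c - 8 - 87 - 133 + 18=3*c^2 - 9*c - 210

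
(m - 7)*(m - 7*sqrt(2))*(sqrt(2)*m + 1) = sqrt(2)*m^3 - 13*m^2 - 7*sqrt(2)*m^2 - 7*sqrt(2)*m + 91*m + 49*sqrt(2)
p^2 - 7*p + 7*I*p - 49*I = (p - 7)*(p + 7*I)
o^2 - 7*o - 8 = (o - 8)*(o + 1)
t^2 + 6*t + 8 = (t + 2)*(t + 4)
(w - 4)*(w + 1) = w^2 - 3*w - 4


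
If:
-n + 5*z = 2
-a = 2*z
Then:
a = -2*z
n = 5*z - 2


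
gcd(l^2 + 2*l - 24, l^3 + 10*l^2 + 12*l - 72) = l + 6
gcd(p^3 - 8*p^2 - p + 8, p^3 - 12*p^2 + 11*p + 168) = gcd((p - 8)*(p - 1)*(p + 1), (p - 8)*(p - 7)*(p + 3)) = p - 8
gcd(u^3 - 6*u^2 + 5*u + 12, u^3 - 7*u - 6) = u^2 - 2*u - 3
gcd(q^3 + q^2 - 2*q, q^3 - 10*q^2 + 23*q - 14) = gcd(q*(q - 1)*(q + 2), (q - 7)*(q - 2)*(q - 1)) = q - 1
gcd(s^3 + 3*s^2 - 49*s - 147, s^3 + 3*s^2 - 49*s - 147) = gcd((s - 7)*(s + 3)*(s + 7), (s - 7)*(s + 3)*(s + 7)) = s^3 + 3*s^2 - 49*s - 147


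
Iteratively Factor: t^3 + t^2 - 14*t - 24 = (t + 3)*(t^2 - 2*t - 8) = (t - 4)*(t + 3)*(t + 2)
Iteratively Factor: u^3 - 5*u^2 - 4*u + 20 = (u + 2)*(u^2 - 7*u + 10) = (u - 2)*(u + 2)*(u - 5)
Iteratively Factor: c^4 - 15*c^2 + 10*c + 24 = (c - 3)*(c^3 + 3*c^2 - 6*c - 8) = (c - 3)*(c + 4)*(c^2 - c - 2) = (c - 3)*(c - 2)*(c + 4)*(c + 1)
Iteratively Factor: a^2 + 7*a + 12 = (a + 4)*(a + 3)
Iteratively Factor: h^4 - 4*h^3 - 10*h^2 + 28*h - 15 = (h - 1)*(h^3 - 3*h^2 - 13*h + 15) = (h - 1)^2*(h^2 - 2*h - 15) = (h - 5)*(h - 1)^2*(h + 3)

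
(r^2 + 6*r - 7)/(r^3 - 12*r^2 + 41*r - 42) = (r^2 + 6*r - 7)/(r^3 - 12*r^2 + 41*r - 42)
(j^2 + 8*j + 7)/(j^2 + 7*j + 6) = (j + 7)/(j + 6)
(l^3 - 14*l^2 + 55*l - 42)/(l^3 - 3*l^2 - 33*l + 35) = (l - 6)/(l + 5)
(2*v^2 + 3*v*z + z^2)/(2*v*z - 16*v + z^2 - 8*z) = (v + z)/(z - 8)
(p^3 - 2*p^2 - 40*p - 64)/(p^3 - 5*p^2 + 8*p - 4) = (p^3 - 2*p^2 - 40*p - 64)/(p^3 - 5*p^2 + 8*p - 4)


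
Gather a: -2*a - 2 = -2*a - 2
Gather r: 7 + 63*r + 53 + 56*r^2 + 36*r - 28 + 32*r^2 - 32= 88*r^2 + 99*r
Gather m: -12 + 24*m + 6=24*m - 6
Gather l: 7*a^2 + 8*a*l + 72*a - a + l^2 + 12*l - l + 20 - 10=7*a^2 + 71*a + l^2 + l*(8*a + 11) + 10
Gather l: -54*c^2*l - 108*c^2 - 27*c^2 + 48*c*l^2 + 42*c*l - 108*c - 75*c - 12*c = -135*c^2 + 48*c*l^2 - 195*c + l*(-54*c^2 + 42*c)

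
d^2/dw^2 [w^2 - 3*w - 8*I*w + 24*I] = 2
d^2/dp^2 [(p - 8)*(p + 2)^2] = 6*p - 8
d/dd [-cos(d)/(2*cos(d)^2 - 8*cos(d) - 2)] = (sin(d)^2 - 2)*sin(d)/(2*(sin(d)^2 + 4*cos(d))^2)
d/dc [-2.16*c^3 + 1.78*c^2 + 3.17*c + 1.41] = -6.48*c^2 + 3.56*c + 3.17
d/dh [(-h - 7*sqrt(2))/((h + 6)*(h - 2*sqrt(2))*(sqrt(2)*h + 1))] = (sqrt(2)*(h + 6)*(h - 2*sqrt(2))*(h + 7*sqrt(2)) - (h + 6)*(h - 2*sqrt(2))*(sqrt(2)*h + 1) + (h + 6)*(h + 7*sqrt(2))*(sqrt(2)*h + 1) + (h - 2*sqrt(2))*(h + 7*sqrt(2))*(sqrt(2)*h + 1))/((h + 6)^2*(h - 2*sqrt(2))^2*(sqrt(2)*h + 1)^2)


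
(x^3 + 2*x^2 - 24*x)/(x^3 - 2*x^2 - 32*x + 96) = x/(x - 4)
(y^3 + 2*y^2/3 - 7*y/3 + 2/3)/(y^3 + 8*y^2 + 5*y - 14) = (y - 1/3)/(y + 7)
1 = 1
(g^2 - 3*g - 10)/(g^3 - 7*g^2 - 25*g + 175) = (g + 2)/(g^2 - 2*g - 35)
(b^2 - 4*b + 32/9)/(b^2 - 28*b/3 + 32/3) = (b - 8/3)/(b - 8)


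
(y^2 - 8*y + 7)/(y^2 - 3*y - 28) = (y - 1)/(y + 4)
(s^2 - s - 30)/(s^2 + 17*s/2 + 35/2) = 2*(s - 6)/(2*s + 7)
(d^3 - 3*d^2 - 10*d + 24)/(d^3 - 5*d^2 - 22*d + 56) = (d^2 - d - 12)/(d^2 - 3*d - 28)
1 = 1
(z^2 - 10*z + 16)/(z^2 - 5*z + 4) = (z^2 - 10*z + 16)/(z^2 - 5*z + 4)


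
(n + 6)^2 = n^2 + 12*n + 36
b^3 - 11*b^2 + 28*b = b*(b - 7)*(b - 4)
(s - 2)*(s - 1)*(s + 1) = s^3 - 2*s^2 - s + 2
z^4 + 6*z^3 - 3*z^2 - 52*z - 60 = (z - 3)*(z + 2)^2*(z + 5)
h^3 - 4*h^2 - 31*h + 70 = (h - 7)*(h - 2)*(h + 5)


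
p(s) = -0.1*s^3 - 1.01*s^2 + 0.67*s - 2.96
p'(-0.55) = 1.69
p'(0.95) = -1.52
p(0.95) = -3.32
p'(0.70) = -0.89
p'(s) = -0.3*s^2 - 2.02*s + 0.67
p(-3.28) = -12.49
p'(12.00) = -66.77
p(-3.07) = -11.64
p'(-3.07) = 4.04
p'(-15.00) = -36.53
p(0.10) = -2.90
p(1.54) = -4.69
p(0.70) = -3.02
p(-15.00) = 97.24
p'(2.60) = -6.61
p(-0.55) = -3.62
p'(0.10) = 0.46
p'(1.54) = -3.15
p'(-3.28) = 4.07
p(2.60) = -9.80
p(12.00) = -313.16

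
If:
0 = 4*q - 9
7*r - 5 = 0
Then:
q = 9/4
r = 5/7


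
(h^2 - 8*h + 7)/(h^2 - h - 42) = (h - 1)/(h + 6)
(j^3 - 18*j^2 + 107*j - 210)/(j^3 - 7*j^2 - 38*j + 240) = (j^2 - 13*j + 42)/(j^2 - 2*j - 48)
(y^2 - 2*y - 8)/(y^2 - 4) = (y - 4)/(y - 2)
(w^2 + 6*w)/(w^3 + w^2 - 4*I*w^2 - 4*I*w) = (w + 6)/(w^2 + w - 4*I*w - 4*I)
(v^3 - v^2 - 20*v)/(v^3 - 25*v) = (v + 4)/(v + 5)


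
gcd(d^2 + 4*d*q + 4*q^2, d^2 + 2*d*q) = d + 2*q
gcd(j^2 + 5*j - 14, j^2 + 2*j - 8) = j - 2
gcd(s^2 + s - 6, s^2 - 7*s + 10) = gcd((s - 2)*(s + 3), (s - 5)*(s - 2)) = s - 2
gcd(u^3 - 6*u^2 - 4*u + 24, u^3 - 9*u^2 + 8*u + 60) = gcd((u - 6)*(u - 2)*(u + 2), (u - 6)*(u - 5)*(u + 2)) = u^2 - 4*u - 12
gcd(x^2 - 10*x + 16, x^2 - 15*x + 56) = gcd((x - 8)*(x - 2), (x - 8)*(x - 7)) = x - 8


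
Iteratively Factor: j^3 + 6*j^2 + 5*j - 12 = (j - 1)*(j^2 + 7*j + 12) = (j - 1)*(j + 3)*(j + 4)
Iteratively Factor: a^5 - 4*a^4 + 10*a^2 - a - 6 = (a - 1)*(a^4 - 3*a^3 - 3*a^2 + 7*a + 6) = (a - 2)*(a - 1)*(a^3 - a^2 - 5*a - 3) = (a - 3)*(a - 2)*(a - 1)*(a^2 + 2*a + 1) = (a - 3)*(a - 2)*(a - 1)*(a + 1)*(a + 1)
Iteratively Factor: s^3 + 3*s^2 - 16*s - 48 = (s - 4)*(s^2 + 7*s + 12) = (s - 4)*(s + 4)*(s + 3)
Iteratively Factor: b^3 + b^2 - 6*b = (b + 3)*(b^2 - 2*b) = b*(b + 3)*(b - 2)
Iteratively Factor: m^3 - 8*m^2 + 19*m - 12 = (m - 1)*(m^2 - 7*m + 12) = (m - 4)*(m - 1)*(m - 3)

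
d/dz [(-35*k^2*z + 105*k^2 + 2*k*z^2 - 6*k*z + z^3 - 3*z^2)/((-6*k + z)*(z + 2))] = (1050*k^3 + 23*k^2*z^2 - 258*k^2*z - 138*k^2 - 12*k*z^3 - 8*k*z^2 + 72*k*z + z^4 + 4*z^3 - 6*z^2)/(36*k^2*z^2 + 144*k^2*z + 144*k^2 - 12*k*z^3 - 48*k*z^2 - 48*k*z + z^4 + 4*z^3 + 4*z^2)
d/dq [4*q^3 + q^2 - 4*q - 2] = 12*q^2 + 2*q - 4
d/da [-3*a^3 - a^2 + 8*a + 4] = -9*a^2 - 2*a + 8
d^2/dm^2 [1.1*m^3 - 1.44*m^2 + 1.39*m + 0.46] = 6.6*m - 2.88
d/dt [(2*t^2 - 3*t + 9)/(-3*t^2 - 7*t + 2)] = (-23*t^2 + 62*t + 57)/(9*t^4 + 42*t^3 + 37*t^2 - 28*t + 4)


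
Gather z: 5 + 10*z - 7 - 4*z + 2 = 6*z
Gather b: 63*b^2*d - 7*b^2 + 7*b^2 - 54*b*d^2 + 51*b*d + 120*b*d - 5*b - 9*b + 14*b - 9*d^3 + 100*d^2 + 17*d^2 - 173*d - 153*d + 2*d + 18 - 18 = 63*b^2*d + b*(-54*d^2 + 171*d) - 9*d^3 + 117*d^2 - 324*d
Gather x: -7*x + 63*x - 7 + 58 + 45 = 56*x + 96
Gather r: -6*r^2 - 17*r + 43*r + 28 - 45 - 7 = -6*r^2 + 26*r - 24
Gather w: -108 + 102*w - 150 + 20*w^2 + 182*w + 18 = 20*w^2 + 284*w - 240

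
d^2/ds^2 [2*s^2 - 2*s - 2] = 4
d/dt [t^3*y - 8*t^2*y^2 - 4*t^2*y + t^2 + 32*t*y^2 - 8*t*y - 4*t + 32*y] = 3*t^2*y - 16*t*y^2 - 8*t*y + 2*t + 32*y^2 - 8*y - 4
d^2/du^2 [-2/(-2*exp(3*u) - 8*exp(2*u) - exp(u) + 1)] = 2*(2*(6*exp(2*u) + 16*exp(u) + 1)^2*exp(u) - (18*exp(2*u) + 32*exp(u) + 1)*(2*exp(3*u) + 8*exp(2*u) + exp(u) - 1))*exp(u)/(2*exp(3*u) + 8*exp(2*u) + exp(u) - 1)^3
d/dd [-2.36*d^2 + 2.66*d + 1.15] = 2.66 - 4.72*d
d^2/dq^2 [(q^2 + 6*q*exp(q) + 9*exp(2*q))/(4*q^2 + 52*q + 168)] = ((2*q + 13)^2*(q^2 + 6*q*exp(q) + 9*exp(2*q)) + (q^2 + 13*q + 42)^2*(3*q*exp(q) + 18*exp(2*q) + 6*exp(q) + 1) - (q^2 + 13*q + 42)*(q^2 + 6*q*exp(q) + 2*(2*q + 13)*(3*q*exp(q) + q + 9*exp(2*q) + 3*exp(q)) + 9*exp(2*q)))/(2*(q^2 + 13*q + 42)^3)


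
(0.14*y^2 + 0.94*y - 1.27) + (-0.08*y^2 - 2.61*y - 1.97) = 0.06*y^2 - 1.67*y - 3.24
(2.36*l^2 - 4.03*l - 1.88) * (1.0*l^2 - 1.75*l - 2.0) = 2.36*l^4 - 8.16*l^3 + 0.452500000000001*l^2 + 11.35*l + 3.76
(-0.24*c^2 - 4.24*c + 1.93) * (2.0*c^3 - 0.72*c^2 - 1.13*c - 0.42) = -0.48*c^5 - 8.3072*c^4 + 7.184*c^3 + 3.5024*c^2 - 0.4001*c - 0.8106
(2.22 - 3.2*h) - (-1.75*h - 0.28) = 2.5 - 1.45*h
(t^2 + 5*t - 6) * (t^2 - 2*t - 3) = t^4 + 3*t^3 - 19*t^2 - 3*t + 18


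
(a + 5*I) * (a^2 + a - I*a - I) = a^3 + a^2 + 4*I*a^2 + 5*a + 4*I*a + 5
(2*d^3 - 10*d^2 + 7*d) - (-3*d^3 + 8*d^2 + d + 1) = 5*d^3 - 18*d^2 + 6*d - 1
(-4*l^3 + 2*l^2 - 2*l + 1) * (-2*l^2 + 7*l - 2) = 8*l^5 - 32*l^4 + 26*l^3 - 20*l^2 + 11*l - 2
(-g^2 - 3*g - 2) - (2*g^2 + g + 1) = -3*g^2 - 4*g - 3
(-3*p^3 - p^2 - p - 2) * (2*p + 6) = -6*p^4 - 20*p^3 - 8*p^2 - 10*p - 12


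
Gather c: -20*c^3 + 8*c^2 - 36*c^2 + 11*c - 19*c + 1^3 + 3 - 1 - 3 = -20*c^3 - 28*c^2 - 8*c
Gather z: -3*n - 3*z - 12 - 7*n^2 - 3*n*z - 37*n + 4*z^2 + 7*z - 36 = -7*n^2 - 40*n + 4*z^2 + z*(4 - 3*n) - 48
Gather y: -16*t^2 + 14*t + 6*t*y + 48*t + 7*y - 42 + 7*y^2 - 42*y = -16*t^2 + 62*t + 7*y^2 + y*(6*t - 35) - 42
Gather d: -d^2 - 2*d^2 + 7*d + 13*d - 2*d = -3*d^2 + 18*d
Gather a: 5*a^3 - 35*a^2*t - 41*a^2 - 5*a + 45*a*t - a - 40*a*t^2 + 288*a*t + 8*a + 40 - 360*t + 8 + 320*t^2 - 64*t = 5*a^3 + a^2*(-35*t - 41) + a*(-40*t^2 + 333*t + 2) + 320*t^2 - 424*t + 48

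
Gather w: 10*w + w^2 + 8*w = w^2 + 18*w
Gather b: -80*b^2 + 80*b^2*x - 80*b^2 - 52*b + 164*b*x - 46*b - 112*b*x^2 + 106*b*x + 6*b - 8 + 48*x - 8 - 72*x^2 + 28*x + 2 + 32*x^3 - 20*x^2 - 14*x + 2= b^2*(80*x - 160) + b*(-112*x^2 + 270*x - 92) + 32*x^3 - 92*x^2 + 62*x - 12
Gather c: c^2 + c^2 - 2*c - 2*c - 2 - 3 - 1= 2*c^2 - 4*c - 6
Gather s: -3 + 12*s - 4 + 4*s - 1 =16*s - 8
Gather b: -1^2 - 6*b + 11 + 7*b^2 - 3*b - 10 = 7*b^2 - 9*b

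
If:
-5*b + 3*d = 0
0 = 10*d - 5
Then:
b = 3/10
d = 1/2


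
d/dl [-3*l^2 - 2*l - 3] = -6*l - 2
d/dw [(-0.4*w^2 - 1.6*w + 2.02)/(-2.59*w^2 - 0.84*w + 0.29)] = (-3.808*w^2 + 10.2316*w + 1.2328)/(6.7081*w^4 + 4.3512*w^3 - 0.7966*w^2 - 0.4872*w + 0.0841)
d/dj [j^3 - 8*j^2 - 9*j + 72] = 3*j^2 - 16*j - 9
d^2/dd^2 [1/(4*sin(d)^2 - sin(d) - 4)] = (64*sin(d)^4 - 12*sin(d)^3 - 31*sin(d)^2 + 20*sin(d) - 34)/(sin(d) + 4*cos(d)^2)^3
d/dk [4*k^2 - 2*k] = 8*k - 2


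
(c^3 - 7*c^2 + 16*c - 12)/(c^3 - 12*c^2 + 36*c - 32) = (c - 3)/(c - 8)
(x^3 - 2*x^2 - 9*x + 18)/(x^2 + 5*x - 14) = (x^2 - 9)/(x + 7)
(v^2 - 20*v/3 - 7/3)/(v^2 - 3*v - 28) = (v + 1/3)/(v + 4)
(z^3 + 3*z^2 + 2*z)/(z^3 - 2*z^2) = (z^2 + 3*z + 2)/(z*(z - 2))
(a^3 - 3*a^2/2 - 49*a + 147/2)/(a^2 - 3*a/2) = a - 49/a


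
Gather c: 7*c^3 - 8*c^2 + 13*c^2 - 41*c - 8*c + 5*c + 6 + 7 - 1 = 7*c^3 + 5*c^2 - 44*c + 12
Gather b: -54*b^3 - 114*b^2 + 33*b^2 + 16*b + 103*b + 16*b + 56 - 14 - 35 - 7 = -54*b^3 - 81*b^2 + 135*b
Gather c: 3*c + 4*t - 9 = 3*c + 4*t - 9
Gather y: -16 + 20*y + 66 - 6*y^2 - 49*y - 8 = -6*y^2 - 29*y + 42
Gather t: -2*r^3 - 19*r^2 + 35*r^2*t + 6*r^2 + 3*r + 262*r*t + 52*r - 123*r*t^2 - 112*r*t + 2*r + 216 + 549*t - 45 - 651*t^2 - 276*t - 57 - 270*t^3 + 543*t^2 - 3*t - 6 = -2*r^3 - 13*r^2 + 57*r - 270*t^3 + t^2*(-123*r - 108) + t*(35*r^2 + 150*r + 270) + 108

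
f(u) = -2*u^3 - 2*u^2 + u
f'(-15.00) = -1289.00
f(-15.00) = 6285.00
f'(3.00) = -65.00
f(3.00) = -69.00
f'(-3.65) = -64.34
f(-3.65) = 66.96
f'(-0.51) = 1.48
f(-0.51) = -0.76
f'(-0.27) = 1.64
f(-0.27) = -0.38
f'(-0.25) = 1.62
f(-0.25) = -0.34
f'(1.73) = -23.88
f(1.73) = -14.61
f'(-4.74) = -114.85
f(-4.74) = 163.32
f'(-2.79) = -34.54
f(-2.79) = 25.08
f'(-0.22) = 1.59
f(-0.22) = -0.30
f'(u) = -6*u^2 - 4*u + 1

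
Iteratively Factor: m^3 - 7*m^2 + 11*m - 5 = (m - 5)*(m^2 - 2*m + 1) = (m - 5)*(m - 1)*(m - 1)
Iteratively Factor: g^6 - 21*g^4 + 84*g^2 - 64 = (g - 2)*(g^5 + 2*g^4 - 17*g^3 - 34*g^2 + 16*g + 32) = (g - 2)*(g + 4)*(g^4 - 2*g^3 - 9*g^2 + 2*g + 8) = (g - 4)*(g - 2)*(g + 4)*(g^3 + 2*g^2 - g - 2) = (g - 4)*(g - 2)*(g + 2)*(g + 4)*(g^2 - 1) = (g - 4)*(g - 2)*(g - 1)*(g + 2)*(g + 4)*(g + 1)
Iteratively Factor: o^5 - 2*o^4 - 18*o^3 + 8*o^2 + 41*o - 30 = (o + 3)*(o^4 - 5*o^3 - 3*o^2 + 17*o - 10) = (o - 5)*(o + 3)*(o^3 - 3*o + 2) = (o - 5)*(o - 1)*(o + 3)*(o^2 + o - 2) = (o - 5)*(o - 1)^2*(o + 3)*(o + 2)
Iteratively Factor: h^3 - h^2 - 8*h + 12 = (h - 2)*(h^2 + h - 6) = (h - 2)*(h + 3)*(h - 2)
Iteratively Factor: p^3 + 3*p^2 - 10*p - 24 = (p + 2)*(p^2 + p - 12) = (p + 2)*(p + 4)*(p - 3)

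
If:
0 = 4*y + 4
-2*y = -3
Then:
No Solution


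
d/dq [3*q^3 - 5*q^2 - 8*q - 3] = 9*q^2 - 10*q - 8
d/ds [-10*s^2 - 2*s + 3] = -20*s - 2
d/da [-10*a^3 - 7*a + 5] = -30*a^2 - 7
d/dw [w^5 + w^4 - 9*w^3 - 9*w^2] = w*(5*w^3 + 4*w^2 - 27*w - 18)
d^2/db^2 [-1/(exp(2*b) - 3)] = 4*(-exp(2*b) - 3)*exp(2*b)/(exp(2*b) - 3)^3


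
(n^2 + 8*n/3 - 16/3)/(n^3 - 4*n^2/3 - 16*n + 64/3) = 1/(n - 4)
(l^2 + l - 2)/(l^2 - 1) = (l + 2)/(l + 1)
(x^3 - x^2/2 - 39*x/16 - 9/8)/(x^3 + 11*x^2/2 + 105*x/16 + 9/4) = (x - 2)/(x + 4)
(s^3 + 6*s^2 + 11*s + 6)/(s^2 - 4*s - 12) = (s^2 + 4*s + 3)/(s - 6)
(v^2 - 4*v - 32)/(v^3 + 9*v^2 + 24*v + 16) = (v - 8)/(v^2 + 5*v + 4)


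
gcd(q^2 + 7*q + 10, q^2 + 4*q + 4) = q + 2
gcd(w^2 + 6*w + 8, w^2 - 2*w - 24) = w + 4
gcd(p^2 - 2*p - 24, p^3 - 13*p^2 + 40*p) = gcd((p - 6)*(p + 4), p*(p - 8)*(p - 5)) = 1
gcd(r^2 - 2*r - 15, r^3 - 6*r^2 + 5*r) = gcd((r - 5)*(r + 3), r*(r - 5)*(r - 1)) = r - 5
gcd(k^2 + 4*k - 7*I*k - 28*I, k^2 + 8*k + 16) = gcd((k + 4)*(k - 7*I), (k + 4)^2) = k + 4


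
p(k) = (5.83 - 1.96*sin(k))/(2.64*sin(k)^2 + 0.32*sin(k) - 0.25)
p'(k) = (5.83 - 1.96*sin(k))*(-5.28*sin(k)*cos(k) - 0.32*cos(k))/(2.64*sin(k)^2 + 0.32*sin(k) - 0.25)^2 - 1.96*cos(k)/(2.64*sin(k)^2 + 0.32*sin(k) - 0.25) = (5.1744*sin(k)^2 - 30.7824*sin(k) - 1.3756)*cos(k)/(6.9696*sin(k)^4 + 1.6896*sin(k)^3 - 1.2176*sin(k)^2 - 0.16*sin(k) + 0.0625)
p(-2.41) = 9.99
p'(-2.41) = -31.34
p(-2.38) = 9.13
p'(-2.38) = -26.14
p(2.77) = 23.89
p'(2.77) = 240.94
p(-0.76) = 9.18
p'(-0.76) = 26.38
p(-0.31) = -63.06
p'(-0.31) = 778.66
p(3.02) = -32.45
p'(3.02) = 168.20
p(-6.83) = 23.03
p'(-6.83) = 154.82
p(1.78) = 1.51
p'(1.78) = 0.82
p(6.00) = -47.84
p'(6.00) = 412.27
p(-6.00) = 116.03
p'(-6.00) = -4434.75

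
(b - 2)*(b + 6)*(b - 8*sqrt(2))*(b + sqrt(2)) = b^4 - 7*sqrt(2)*b^3 + 4*b^3 - 28*sqrt(2)*b^2 - 28*b^2 - 64*b + 84*sqrt(2)*b + 192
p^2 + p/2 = p*(p + 1/2)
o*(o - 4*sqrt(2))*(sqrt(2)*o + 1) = sqrt(2)*o^3 - 7*o^2 - 4*sqrt(2)*o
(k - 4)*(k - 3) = k^2 - 7*k + 12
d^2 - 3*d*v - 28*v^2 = (d - 7*v)*(d + 4*v)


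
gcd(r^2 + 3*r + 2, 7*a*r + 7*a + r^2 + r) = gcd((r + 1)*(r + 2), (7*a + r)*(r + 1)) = r + 1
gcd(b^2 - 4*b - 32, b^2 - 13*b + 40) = b - 8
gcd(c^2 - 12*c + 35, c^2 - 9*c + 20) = c - 5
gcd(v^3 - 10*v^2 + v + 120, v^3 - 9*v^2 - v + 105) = v^2 - 2*v - 15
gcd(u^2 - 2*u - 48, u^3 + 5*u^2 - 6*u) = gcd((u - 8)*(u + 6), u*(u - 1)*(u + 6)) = u + 6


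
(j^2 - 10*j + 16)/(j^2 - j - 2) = (j - 8)/(j + 1)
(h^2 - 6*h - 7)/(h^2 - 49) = (h + 1)/(h + 7)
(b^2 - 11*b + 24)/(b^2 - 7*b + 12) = (b - 8)/(b - 4)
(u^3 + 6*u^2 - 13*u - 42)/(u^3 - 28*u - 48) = (u^2 + 4*u - 21)/(u^2 - 2*u - 24)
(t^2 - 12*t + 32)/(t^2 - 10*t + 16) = (t - 4)/(t - 2)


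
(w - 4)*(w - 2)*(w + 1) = w^3 - 5*w^2 + 2*w + 8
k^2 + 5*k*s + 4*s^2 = (k + s)*(k + 4*s)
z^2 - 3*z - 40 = (z - 8)*(z + 5)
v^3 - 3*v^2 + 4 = (v - 2)^2*(v + 1)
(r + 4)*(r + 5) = r^2 + 9*r + 20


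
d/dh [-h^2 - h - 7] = -2*h - 1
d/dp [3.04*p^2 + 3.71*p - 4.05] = 6.08*p + 3.71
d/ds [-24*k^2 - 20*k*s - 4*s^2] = -20*k - 8*s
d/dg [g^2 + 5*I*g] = 2*g + 5*I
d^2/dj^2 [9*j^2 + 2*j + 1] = 18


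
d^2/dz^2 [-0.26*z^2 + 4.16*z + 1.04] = -0.520000000000000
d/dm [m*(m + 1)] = 2*m + 1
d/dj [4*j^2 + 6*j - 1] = 8*j + 6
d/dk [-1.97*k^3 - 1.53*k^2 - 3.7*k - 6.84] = -5.91*k^2 - 3.06*k - 3.7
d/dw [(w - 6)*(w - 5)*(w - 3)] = 3*w^2 - 28*w + 63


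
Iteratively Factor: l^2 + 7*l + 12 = (l + 3)*(l + 4)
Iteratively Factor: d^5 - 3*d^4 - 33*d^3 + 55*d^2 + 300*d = (d + 4)*(d^4 - 7*d^3 - 5*d^2 + 75*d) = (d - 5)*(d + 4)*(d^3 - 2*d^2 - 15*d) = d*(d - 5)*(d + 4)*(d^2 - 2*d - 15) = d*(d - 5)*(d + 3)*(d + 4)*(d - 5)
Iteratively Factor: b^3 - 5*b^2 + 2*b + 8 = (b + 1)*(b^2 - 6*b + 8) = (b - 2)*(b + 1)*(b - 4)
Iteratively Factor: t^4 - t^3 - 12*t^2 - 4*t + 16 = (t - 4)*(t^3 + 3*t^2 - 4) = (t - 4)*(t + 2)*(t^2 + t - 2) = (t - 4)*(t + 2)^2*(t - 1)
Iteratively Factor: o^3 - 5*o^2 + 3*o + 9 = (o - 3)*(o^2 - 2*o - 3) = (o - 3)^2*(o + 1)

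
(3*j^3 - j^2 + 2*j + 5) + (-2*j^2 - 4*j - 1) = 3*j^3 - 3*j^2 - 2*j + 4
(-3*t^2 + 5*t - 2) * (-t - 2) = 3*t^3 + t^2 - 8*t + 4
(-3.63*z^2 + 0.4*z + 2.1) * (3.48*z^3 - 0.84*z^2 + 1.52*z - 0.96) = -12.6324*z^5 + 4.4412*z^4 + 1.4544*z^3 + 2.3288*z^2 + 2.808*z - 2.016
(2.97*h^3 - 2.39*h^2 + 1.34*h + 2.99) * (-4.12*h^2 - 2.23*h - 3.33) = -12.2364*h^5 + 3.2237*h^4 - 10.0812*h^3 - 7.3483*h^2 - 11.1299*h - 9.9567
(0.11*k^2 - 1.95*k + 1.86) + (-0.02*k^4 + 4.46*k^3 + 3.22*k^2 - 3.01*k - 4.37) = -0.02*k^4 + 4.46*k^3 + 3.33*k^2 - 4.96*k - 2.51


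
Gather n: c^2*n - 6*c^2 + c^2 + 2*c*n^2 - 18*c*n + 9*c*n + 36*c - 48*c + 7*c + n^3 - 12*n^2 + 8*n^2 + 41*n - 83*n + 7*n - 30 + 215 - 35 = -5*c^2 - 5*c + n^3 + n^2*(2*c - 4) + n*(c^2 - 9*c - 35) + 150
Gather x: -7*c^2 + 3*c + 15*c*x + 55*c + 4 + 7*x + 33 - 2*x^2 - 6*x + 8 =-7*c^2 + 58*c - 2*x^2 + x*(15*c + 1) + 45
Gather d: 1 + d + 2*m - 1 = d + 2*m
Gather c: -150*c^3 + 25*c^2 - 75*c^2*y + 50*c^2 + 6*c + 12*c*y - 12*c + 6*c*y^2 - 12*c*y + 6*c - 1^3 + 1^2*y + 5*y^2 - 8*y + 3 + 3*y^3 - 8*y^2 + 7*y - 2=-150*c^3 + c^2*(75 - 75*y) + 6*c*y^2 + 3*y^3 - 3*y^2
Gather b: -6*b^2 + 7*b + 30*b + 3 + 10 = -6*b^2 + 37*b + 13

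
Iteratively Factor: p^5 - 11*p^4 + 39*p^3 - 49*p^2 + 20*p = (p - 1)*(p^4 - 10*p^3 + 29*p^2 - 20*p) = (p - 4)*(p - 1)*(p^3 - 6*p^2 + 5*p) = (p - 4)*(p - 1)^2*(p^2 - 5*p) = (p - 5)*(p - 4)*(p - 1)^2*(p)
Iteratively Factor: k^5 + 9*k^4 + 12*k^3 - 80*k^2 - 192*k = (k + 4)*(k^4 + 5*k^3 - 8*k^2 - 48*k) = (k - 3)*(k + 4)*(k^3 + 8*k^2 + 16*k) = (k - 3)*(k + 4)^2*(k^2 + 4*k) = (k - 3)*(k + 4)^3*(k)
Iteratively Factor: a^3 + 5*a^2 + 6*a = (a + 3)*(a^2 + 2*a) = a*(a + 3)*(a + 2)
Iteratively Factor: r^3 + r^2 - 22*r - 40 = (r + 2)*(r^2 - r - 20) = (r - 5)*(r + 2)*(r + 4)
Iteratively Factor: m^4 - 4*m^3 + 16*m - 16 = (m - 2)*(m^3 - 2*m^2 - 4*m + 8) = (m - 2)^2*(m^2 - 4) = (m - 2)^3*(m + 2)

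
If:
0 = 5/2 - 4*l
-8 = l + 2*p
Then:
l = 5/8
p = -69/16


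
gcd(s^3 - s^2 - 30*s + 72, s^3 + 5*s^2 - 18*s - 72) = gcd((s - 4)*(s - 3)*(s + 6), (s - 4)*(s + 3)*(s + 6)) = s^2 + 2*s - 24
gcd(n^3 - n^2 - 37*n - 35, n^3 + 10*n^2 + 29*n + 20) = n^2 + 6*n + 5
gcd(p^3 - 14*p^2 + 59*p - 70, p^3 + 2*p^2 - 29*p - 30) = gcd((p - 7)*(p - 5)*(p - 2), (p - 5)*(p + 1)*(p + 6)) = p - 5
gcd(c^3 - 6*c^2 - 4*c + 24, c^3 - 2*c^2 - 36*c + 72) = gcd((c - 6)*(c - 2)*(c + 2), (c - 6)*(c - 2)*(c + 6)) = c^2 - 8*c + 12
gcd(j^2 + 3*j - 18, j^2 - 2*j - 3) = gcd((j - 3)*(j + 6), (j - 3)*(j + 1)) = j - 3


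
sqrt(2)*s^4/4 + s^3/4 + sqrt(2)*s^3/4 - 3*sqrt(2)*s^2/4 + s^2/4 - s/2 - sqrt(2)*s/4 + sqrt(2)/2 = (s/2 + 1)*(s - 1)*(s - sqrt(2)/2)*(sqrt(2)*s/2 + 1)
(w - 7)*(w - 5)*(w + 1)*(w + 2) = w^4 - 9*w^3 + w^2 + 81*w + 70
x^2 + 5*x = x*(x + 5)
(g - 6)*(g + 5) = g^2 - g - 30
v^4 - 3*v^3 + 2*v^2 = v^2*(v - 2)*(v - 1)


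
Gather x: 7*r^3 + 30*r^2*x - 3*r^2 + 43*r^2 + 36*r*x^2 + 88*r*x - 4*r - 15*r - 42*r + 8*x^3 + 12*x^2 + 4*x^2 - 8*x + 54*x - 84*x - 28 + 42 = 7*r^3 + 40*r^2 - 61*r + 8*x^3 + x^2*(36*r + 16) + x*(30*r^2 + 88*r - 38) + 14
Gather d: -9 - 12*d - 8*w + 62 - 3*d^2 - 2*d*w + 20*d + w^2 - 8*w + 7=-3*d^2 + d*(8 - 2*w) + w^2 - 16*w + 60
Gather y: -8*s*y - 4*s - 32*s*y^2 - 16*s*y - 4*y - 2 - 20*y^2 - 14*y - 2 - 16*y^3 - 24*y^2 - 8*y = -4*s - 16*y^3 + y^2*(-32*s - 44) + y*(-24*s - 26) - 4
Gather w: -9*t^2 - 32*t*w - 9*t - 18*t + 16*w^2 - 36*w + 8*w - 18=-9*t^2 - 27*t + 16*w^2 + w*(-32*t - 28) - 18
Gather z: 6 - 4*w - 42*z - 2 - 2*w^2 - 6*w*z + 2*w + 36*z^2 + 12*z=-2*w^2 - 2*w + 36*z^2 + z*(-6*w - 30) + 4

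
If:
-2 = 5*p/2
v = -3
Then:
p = -4/5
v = -3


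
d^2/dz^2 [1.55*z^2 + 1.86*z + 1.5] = 3.10000000000000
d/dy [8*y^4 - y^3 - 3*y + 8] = 32*y^3 - 3*y^2 - 3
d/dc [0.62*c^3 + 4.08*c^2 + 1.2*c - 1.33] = 1.86*c^2 + 8.16*c + 1.2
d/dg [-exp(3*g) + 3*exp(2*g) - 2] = 3*(2 - exp(g))*exp(2*g)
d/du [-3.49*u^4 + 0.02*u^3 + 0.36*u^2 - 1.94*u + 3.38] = -13.96*u^3 + 0.06*u^2 + 0.72*u - 1.94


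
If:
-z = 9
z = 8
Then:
No Solution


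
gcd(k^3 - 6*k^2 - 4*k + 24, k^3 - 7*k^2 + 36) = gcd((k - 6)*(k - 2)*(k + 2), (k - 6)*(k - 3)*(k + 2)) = k^2 - 4*k - 12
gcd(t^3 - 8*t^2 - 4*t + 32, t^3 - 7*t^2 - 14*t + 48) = t^2 - 10*t + 16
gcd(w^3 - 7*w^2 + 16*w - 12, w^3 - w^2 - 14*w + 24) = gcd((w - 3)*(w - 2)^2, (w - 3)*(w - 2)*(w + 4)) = w^2 - 5*w + 6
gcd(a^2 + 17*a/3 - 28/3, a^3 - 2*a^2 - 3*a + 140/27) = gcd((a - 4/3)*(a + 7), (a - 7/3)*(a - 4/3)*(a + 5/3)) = a - 4/3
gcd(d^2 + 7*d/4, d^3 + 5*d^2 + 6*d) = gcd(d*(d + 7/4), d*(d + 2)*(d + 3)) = d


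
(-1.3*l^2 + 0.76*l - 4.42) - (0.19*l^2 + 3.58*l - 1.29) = -1.49*l^2 - 2.82*l - 3.13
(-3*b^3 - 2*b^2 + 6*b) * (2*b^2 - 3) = -6*b^5 - 4*b^4 + 21*b^3 + 6*b^2 - 18*b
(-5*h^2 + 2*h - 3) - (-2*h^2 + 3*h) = -3*h^2 - h - 3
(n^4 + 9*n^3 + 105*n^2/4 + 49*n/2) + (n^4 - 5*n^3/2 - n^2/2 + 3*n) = 2*n^4 + 13*n^3/2 + 103*n^2/4 + 55*n/2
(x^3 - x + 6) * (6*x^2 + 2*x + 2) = 6*x^5 + 2*x^4 - 4*x^3 + 34*x^2 + 10*x + 12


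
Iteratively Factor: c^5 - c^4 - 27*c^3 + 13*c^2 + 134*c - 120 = (c - 1)*(c^4 - 27*c^2 - 14*c + 120) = (c - 5)*(c - 1)*(c^3 + 5*c^2 - 2*c - 24) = (c - 5)*(c - 2)*(c - 1)*(c^2 + 7*c + 12) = (c - 5)*(c - 2)*(c - 1)*(c + 3)*(c + 4)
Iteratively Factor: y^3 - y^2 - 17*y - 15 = (y - 5)*(y^2 + 4*y + 3) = (y - 5)*(y + 3)*(y + 1)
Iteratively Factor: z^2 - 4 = (z + 2)*(z - 2)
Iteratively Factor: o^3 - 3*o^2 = (o)*(o^2 - 3*o) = o*(o - 3)*(o)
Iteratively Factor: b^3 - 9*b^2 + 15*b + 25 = (b - 5)*(b^2 - 4*b - 5) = (b - 5)^2*(b + 1)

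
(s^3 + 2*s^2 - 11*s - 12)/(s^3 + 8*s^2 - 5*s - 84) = (s + 1)/(s + 7)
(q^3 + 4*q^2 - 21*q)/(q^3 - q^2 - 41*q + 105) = q/(q - 5)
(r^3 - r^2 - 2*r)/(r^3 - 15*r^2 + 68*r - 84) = r*(r + 1)/(r^2 - 13*r + 42)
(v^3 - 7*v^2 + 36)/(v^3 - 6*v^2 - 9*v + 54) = (v + 2)/(v + 3)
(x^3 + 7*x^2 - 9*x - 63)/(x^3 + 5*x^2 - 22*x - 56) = (x^2 - 9)/(x^2 - 2*x - 8)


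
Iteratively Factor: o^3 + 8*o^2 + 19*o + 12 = (o + 1)*(o^2 + 7*o + 12) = (o + 1)*(o + 3)*(o + 4)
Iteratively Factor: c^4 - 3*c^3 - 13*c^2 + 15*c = (c - 1)*(c^3 - 2*c^2 - 15*c) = c*(c - 1)*(c^2 - 2*c - 15) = c*(c - 5)*(c - 1)*(c + 3)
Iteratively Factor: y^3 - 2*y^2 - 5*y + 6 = (y - 3)*(y^2 + y - 2) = (y - 3)*(y + 2)*(y - 1)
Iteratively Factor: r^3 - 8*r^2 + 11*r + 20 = (r + 1)*(r^2 - 9*r + 20) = (r - 5)*(r + 1)*(r - 4)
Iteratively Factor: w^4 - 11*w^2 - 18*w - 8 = (w + 1)*(w^3 - w^2 - 10*w - 8) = (w + 1)*(w + 2)*(w^2 - 3*w - 4) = (w + 1)^2*(w + 2)*(w - 4)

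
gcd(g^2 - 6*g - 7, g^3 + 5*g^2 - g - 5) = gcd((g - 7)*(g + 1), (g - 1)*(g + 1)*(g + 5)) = g + 1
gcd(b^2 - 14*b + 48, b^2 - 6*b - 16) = b - 8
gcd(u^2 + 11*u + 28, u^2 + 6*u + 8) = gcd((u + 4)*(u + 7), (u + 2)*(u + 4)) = u + 4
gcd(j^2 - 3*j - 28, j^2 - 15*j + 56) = j - 7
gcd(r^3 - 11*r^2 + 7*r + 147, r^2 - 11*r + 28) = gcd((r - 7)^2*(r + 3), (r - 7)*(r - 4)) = r - 7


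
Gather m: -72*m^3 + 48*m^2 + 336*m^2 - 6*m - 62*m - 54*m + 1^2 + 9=-72*m^3 + 384*m^2 - 122*m + 10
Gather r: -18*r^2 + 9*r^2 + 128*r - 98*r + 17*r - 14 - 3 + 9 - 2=-9*r^2 + 47*r - 10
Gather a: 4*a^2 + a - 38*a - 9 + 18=4*a^2 - 37*a + 9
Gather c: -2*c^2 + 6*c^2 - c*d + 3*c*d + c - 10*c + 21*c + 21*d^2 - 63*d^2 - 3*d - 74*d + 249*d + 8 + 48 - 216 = 4*c^2 + c*(2*d + 12) - 42*d^2 + 172*d - 160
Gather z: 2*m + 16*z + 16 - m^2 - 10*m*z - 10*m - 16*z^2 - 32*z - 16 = -m^2 - 8*m - 16*z^2 + z*(-10*m - 16)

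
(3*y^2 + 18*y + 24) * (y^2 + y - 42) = 3*y^4 + 21*y^3 - 84*y^2 - 732*y - 1008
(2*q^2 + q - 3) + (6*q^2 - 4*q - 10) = 8*q^2 - 3*q - 13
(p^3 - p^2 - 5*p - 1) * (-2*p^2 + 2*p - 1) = -2*p^5 + 4*p^4 + 7*p^3 - 7*p^2 + 3*p + 1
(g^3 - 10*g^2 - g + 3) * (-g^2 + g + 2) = -g^5 + 11*g^4 - 7*g^3 - 24*g^2 + g + 6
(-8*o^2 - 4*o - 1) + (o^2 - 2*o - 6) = -7*o^2 - 6*o - 7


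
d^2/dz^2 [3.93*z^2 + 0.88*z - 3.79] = 7.86000000000000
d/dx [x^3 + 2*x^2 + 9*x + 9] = 3*x^2 + 4*x + 9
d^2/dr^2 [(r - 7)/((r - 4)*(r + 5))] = 2*(r^3 - 21*r^2 + 39*r - 127)/(r^6 + 3*r^5 - 57*r^4 - 119*r^3 + 1140*r^2 + 1200*r - 8000)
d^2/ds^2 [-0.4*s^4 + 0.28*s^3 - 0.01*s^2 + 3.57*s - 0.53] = -4.8*s^2 + 1.68*s - 0.02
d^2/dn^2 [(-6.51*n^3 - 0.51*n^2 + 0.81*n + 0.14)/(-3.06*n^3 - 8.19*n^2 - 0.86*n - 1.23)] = (-316.748556*n^6 - 148.297392*n^5 - 439.610004*n^4 - 316.125408*n^3 - 11.478186*n^2 + 105.297192*n + 5.870342)/(28.652616*n^9 + 230.063652*n^8 + 639.916686*n^7 + 713.221767*n^6 + 364.798998*n^5 + 285.103989*n^4 + 66.50477*n^3 + 39.901077*n^2 + 3.903282*n + 1.860867)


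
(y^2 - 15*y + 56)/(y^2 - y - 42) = (y - 8)/(y + 6)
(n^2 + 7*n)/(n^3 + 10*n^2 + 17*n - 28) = n/(n^2 + 3*n - 4)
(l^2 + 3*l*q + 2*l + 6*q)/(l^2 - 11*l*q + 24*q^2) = (l^2 + 3*l*q + 2*l + 6*q)/(l^2 - 11*l*q + 24*q^2)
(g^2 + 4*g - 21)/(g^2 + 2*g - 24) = (g^2 + 4*g - 21)/(g^2 + 2*g - 24)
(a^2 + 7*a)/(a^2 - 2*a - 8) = a*(a + 7)/(a^2 - 2*a - 8)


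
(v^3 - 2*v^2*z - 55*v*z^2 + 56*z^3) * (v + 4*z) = v^4 + 2*v^3*z - 63*v^2*z^2 - 164*v*z^3 + 224*z^4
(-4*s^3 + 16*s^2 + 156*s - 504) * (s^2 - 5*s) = -4*s^5 + 36*s^4 + 76*s^3 - 1284*s^2 + 2520*s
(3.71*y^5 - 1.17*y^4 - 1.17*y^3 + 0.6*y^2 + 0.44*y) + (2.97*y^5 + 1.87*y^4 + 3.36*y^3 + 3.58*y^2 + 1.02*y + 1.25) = 6.68*y^5 + 0.7*y^4 + 2.19*y^3 + 4.18*y^2 + 1.46*y + 1.25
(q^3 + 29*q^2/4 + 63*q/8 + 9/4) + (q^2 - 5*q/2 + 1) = q^3 + 33*q^2/4 + 43*q/8 + 13/4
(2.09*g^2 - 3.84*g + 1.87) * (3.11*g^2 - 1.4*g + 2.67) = 6.4999*g^4 - 14.8684*g^3 + 16.772*g^2 - 12.8708*g + 4.9929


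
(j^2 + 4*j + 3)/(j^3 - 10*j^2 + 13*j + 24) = (j + 3)/(j^2 - 11*j + 24)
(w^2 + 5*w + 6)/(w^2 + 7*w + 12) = (w + 2)/(w + 4)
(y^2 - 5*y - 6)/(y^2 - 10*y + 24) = (y + 1)/(y - 4)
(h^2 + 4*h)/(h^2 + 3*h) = (h + 4)/(h + 3)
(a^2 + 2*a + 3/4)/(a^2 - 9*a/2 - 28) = (4*a^2 + 8*a + 3)/(2*(2*a^2 - 9*a - 56))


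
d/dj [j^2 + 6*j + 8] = 2*j + 6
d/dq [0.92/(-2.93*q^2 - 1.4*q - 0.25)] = (5.3912*q + 1.288)/(2.93*q^2 + 1.4*q + 0.25)^2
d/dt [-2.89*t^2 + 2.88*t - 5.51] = 2.88 - 5.78*t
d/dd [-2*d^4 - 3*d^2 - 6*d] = -8*d^3 - 6*d - 6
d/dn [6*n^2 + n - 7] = 12*n + 1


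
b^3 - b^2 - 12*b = b*(b - 4)*(b + 3)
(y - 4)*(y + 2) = y^2 - 2*y - 8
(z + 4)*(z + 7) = z^2 + 11*z + 28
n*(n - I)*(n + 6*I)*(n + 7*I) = n^4 + 12*I*n^3 - 29*n^2 + 42*I*n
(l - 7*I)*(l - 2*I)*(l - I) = l^3 - 10*I*l^2 - 23*l + 14*I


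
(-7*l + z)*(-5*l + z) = 35*l^2 - 12*l*z + z^2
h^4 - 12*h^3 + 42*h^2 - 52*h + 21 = (h - 7)*(h - 3)*(h - 1)^2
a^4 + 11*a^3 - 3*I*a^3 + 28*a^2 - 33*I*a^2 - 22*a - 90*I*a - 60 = (a + 5)*(a + 6)*(a - 2*I)*(a - I)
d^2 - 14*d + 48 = (d - 8)*(d - 6)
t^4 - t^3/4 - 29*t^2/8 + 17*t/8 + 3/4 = (t - 3/2)*(t - 1)*(t + 1/4)*(t + 2)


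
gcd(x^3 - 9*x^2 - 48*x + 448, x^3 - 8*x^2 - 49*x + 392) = x^2 - x - 56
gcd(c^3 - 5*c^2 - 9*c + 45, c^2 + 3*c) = c + 3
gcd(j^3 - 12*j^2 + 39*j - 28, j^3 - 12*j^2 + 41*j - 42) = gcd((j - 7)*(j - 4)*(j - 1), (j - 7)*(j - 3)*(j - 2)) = j - 7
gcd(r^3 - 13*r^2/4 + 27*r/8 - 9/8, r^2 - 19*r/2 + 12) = r - 3/2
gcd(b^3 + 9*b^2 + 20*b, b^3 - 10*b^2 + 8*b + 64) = 1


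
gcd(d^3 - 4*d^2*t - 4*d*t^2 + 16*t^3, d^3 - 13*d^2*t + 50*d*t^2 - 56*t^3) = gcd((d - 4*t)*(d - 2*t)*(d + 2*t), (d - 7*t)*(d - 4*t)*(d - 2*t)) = d^2 - 6*d*t + 8*t^2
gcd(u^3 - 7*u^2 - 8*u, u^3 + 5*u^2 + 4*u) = u^2 + u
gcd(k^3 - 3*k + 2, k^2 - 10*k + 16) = 1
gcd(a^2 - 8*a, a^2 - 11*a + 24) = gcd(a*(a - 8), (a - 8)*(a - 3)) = a - 8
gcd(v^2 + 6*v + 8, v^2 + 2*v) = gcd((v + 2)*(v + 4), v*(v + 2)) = v + 2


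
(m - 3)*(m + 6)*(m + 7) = m^3 + 10*m^2 + 3*m - 126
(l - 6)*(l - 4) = l^2 - 10*l + 24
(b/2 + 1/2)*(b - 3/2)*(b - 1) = b^3/2 - 3*b^2/4 - b/2 + 3/4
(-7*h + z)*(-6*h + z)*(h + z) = 42*h^3 + 29*h^2*z - 12*h*z^2 + z^3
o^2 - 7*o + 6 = (o - 6)*(o - 1)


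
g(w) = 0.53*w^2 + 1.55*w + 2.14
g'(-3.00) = -1.63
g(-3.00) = 2.26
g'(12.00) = 14.27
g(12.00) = 97.06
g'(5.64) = 7.53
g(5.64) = 27.74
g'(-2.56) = -1.16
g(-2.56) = 1.65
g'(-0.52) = 1.00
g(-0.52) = 1.48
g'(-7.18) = -6.06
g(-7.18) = 18.33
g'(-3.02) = -1.65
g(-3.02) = 2.29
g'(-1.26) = 0.21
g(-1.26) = 1.03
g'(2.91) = 4.63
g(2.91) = 11.14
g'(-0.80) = 0.70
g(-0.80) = 1.24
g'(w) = 1.06*w + 1.55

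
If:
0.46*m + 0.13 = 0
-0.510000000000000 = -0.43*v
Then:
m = -0.28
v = 1.19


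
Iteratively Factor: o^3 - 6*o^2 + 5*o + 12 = (o - 4)*(o^2 - 2*o - 3) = (o - 4)*(o + 1)*(o - 3)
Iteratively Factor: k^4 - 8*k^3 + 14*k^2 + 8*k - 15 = (k + 1)*(k^3 - 9*k^2 + 23*k - 15) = (k - 5)*(k + 1)*(k^2 - 4*k + 3) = (k - 5)*(k - 1)*(k + 1)*(k - 3)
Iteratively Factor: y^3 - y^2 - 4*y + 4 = (y - 2)*(y^2 + y - 2) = (y - 2)*(y + 2)*(y - 1)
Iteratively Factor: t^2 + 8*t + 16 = (t + 4)*(t + 4)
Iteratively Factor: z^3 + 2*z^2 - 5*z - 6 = (z + 1)*(z^2 + z - 6) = (z - 2)*(z + 1)*(z + 3)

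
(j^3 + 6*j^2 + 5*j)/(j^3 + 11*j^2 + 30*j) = (j + 1)/(j + 6)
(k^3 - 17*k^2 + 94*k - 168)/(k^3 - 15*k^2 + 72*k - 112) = (k - 6)/(k - 4)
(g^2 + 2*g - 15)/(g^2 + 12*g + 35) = (g - 3)/(g + 7)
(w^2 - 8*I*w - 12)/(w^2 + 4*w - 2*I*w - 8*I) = (w - 6*I)/(w + 4)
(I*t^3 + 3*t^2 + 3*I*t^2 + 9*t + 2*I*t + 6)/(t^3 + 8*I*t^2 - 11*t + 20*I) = (I*t^3 + 3*t^2*(1 + I) + t*(9 + 2*I) + 6)/(t^3 + 8*I*t^2 - 11*t + 20*I)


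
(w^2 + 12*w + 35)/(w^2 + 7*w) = (w + 5)/w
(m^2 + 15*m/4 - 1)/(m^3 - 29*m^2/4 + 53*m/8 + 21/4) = 2*(4*m^2 + 15*m - 4)/(8*m^3 - 58*m^2 + 53*m + 42)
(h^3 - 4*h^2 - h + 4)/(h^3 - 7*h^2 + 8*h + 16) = (h - 1)/(h - 4)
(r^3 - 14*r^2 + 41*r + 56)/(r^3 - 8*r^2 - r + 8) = (r - 7)/(r - 1)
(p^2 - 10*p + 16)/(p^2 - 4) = (p - 8)/(p + 2)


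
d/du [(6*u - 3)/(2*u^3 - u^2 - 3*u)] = 3*(-8*u^3 + 8*u^2 - 2*u - 3)/(u^2*(4*u^4 - 4*u^3 - 11*u^2 + 6*u + 9))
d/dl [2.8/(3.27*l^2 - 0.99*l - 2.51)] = (2.772 - 18.312*l)/(-3.27*l^2 + 0.99*l + 2.51)^2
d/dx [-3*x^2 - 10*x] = -6*x - 10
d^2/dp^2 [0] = 0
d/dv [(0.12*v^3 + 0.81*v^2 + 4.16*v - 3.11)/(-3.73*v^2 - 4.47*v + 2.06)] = (-0.4476*v^4 - 1.0728*v^3 + 12.6377*v^2 - 19.8634*v - 5.3321)/(13.9129*v^4 + 33.3462*v^3 + 4.6133*v^2 - 18.4164*v + 4.2436)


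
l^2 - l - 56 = (l - 8)*(l + 7)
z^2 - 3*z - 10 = (z - 5)*(z + 2)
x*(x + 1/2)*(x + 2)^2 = x^4 + 9*x^3/2 + 6*x^2 + 2*x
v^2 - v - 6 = (v - 3)*(v + 2)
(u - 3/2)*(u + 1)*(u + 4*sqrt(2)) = u^3 - u^2/2 + 4*sqrt(2)*u^2 - 2*sqrt(2)*u - 3*u/2 - 6*sqrt(2)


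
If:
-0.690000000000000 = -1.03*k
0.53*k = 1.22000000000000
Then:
No Solution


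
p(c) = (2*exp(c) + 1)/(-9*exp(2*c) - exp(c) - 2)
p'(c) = (2*exp(c) + 1)*(18*exp(2*c) + exp(c))/(-9*exp(2*c) - exp(c) - 2)^2 + 2*exp(c)/(-9*exp(2*c) - exp(c) - 2) = ((2*exp(c) + 1)*(18*exp(c) + 1) - 18*exp(2*c) - 2*exp(c) - 4)*exp(c)/(9*exp(2*c) + exp(c) + 2)^2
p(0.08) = -0.23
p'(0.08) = 0.22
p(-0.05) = -0.26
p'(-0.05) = 0.23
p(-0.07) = -0.27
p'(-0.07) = 0.24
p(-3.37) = -0.52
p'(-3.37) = -0.02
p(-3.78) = -0.52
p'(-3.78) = -0.01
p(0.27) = -0.19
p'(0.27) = 0.19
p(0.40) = -0.17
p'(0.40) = 0.17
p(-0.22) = -0.30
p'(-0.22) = 0.25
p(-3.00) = -0.53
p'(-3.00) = -0.02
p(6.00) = 0.00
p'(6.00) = 0.00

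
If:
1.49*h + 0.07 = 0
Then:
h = -0.05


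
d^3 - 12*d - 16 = (d - 4)*(d + 2)^2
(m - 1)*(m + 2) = m^2 + m - 2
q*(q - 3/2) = q^2 - 3*q/2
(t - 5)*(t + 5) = t^2 - 25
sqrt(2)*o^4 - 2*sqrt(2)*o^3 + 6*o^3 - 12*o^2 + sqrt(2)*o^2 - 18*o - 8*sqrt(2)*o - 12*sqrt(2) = (o - 3)*(o + sqrt(2))*(o + 2*sqrt(2))*(sqrt(2)*o + sqrt(2))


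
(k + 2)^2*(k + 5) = k^3 + 9*k^2 + 24*k + 20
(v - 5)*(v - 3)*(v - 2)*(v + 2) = v^4 - 8*v^3 + 11*v^2 + 32*v - 60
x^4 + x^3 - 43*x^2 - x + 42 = (x - 6)*(x - 1)*(x + 1)*(x + 7)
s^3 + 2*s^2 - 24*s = s*(s - 4)*(s + 6)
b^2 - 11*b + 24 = (b - 8)*(b - 3)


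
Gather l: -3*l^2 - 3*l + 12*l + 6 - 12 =-3*l^2 + 9*l - 6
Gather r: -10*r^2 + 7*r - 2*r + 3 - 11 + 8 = -10*r^2 + 5*r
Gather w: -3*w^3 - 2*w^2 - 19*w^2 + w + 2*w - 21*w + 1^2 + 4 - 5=-3*w^3 - 21*w^2 - 18*w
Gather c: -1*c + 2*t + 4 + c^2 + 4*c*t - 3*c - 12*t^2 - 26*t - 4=c^2 + c*(4*t - 4) - 12*t^2 - 24*t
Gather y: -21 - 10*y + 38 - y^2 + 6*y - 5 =-y^2 - 4*y + 12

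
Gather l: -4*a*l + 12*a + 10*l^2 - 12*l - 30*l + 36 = 12*a + 10*l^2 + l*(-4*a - 42) + 36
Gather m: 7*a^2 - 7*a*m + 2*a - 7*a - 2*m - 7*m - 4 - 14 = 7*a^2 - 5*a + m*(-7*a - 9) - 18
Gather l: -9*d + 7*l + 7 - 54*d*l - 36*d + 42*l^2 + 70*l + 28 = -45*d + 42*l^2 + l*(77 - 54*d) + 35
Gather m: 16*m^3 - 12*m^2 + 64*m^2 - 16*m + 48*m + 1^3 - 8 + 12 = 16*m^3 + 52*m^2 + 32*m + 5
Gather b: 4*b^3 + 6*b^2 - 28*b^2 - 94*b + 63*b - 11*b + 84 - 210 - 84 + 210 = 4*b^3 - 22*b^2 - 42*b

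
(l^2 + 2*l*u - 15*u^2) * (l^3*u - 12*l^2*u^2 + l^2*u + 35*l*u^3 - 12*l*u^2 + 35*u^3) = l^5*u - 10*l^4*u^2 + l^4*u - 4*l^3*u^3 - 10*l^3*u^2 + 250*l^2*u^4 - 4*l^2*u^3 - 525*l*u^5 + 250*l*u^4 - 525*u^5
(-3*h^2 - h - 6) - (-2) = -3*h^2 - h - 4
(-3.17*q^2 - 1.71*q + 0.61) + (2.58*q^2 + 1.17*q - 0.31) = -0.59*q^2 - 0.54*q + 0.3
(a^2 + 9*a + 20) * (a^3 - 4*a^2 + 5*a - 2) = a^5 + 5*a^4 - 11*a^3 - 37*a^2 + 82*a - 40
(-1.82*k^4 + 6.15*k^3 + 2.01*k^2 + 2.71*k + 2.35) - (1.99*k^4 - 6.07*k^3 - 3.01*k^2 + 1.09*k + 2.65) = -3.81*k^4 + 12.22*k^3 + 5.02*k^2 + 1.62*k - 0.3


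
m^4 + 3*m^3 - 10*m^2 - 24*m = m*(m - 3)*(m + 2)*(m + 4)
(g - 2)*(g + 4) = g^2 + 2*g - 8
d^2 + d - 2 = (d - 1)*(d + 2)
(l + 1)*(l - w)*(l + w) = l^3 + l^2 - l*w^2 - w^2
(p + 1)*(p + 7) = p^2 + 8*p + 7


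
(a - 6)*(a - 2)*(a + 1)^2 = a^4 - 6*a^3 - 3*a^2 + 16*a + 12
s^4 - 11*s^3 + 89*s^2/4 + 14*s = s*(s - 8)*(s - 7/2)*(s + 1/2)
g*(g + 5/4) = g^2 + 5*g/4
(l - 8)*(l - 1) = l^2 - 9*l + 8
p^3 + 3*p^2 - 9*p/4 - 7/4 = (p - 1)*(p + 1/2)*(p + 7/2)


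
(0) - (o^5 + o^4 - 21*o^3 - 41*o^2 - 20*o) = -o^5 - o^4 + 21*o^3 + 41*o^2 + 20*o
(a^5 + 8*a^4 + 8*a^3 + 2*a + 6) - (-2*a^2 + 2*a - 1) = a^5 + 8*a^4 + 8*a^3 + 2*a^2 + 7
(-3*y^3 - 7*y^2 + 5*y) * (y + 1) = -3*y^4 - 10*y^3 - 2*y^2 + 5*y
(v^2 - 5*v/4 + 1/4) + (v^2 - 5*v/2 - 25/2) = 2*v^2 - 15*v/4 - 49/4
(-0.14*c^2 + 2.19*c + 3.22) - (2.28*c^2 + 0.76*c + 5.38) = -2.42*c^2 + 1.43*c - 2.16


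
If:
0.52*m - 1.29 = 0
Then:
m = 2.48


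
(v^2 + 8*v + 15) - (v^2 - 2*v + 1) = 10*v + 14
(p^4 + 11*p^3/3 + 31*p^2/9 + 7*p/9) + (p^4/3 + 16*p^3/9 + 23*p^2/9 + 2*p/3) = 4*p^4/3 + 49*p^3/9 + 6*p^2 + 13*p/9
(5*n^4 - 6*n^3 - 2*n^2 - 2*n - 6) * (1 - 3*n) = -15*n^5 + 23*n^4 + 4*n^2 + 16*n - 6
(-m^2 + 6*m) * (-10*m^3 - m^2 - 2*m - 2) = 10*m^5 - 59*m^4 - 4*m^3 - 10*m^2 - 12*m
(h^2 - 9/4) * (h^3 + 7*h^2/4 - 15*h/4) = h^5 + 7*h^4/4 - 6*h^3 - 63*h^2/16 + 135*h/16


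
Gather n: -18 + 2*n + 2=2*n - 16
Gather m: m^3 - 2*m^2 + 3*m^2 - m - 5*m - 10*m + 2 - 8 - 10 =m^3 + m^2 - 16*m - 16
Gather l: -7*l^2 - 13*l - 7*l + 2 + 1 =-7*l^2 - 20*l + 3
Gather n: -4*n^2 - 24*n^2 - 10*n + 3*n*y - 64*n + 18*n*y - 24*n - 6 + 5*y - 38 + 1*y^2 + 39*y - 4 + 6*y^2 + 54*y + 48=-28*n^2 + n*(21*y - 98) + 7*y^2 + 98*y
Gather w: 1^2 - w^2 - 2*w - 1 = -w^2 - 2*w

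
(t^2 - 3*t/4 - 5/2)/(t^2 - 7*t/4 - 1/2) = (4*t + 5)/(4*t + 1)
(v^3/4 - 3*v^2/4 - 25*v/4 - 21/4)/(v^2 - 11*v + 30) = (v^3 - 3*v^2 - 25*v - 21)/(4*(v^2 - 11*v + 30))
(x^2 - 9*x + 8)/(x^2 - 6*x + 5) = (x - 8)/(x - 5)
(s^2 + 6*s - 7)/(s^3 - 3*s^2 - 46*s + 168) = (s - 1)/(s^2 - 10*s + 24)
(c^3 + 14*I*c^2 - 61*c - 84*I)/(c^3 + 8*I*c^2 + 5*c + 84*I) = (c + 3*I)/(c - 3*I)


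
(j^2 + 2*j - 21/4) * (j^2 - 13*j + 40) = j^4 - 11*j^3 + 35*j^2/4 + 593*j/4 - 210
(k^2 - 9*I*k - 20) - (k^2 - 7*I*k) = -2*I*k - 20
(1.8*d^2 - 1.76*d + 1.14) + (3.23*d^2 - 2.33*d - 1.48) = 5.03*d^2 - 4.09*d - 0.34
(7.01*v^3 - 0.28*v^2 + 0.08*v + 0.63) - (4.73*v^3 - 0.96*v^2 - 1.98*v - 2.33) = 2.28*v^3 + 0.68*v^2 + 2.06*v + 2.96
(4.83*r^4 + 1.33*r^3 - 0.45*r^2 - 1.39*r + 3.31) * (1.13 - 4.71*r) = -22.7493*r^5 - 0.806400000000001*r^4 + 3.6224*r^3 + 6.0384*r^2 - 17.1608*r + 3.7403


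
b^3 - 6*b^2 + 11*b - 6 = (b - 3)*(b - 2)*(b - 1)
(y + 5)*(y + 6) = y^2 + 11*y + 30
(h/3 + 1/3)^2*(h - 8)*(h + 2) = h^4/9 - 4*h^3/9 - 3*h^2 - 38*h/9 - 16/9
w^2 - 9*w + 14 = (w - 7)*(w - 2)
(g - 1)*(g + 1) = g^2 - 1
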